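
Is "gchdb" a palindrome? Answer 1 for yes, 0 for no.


Input: gchdb
Reversed: bdhcg
  Compare pos 0 ('g') with pos 4 ('b'): MISMATCH
  Compare pos 1 ('c') with pos 3 ('d'): MISMATCH
Result: not a palindrome

0


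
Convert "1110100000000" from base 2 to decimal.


Input: "1110100000000" in base 2
Positional expansion:
  Digit '1' (value 1) x 2^12 = 4096
  Digit '1' (value 1) x 2^11 = 2048
  Digit '1' (value 1) x 2^10 = 1024
  Digit '0' (value 0) x 2^9 = 0
  Digit '1' (value 1) x 2^8 = 256
  Digit '0' (value 0) x 2^7 = 0
  Digit '0' (value 0) x 2^6 = 0
  Digit '0' (value 0) x 2^5 = 0
  Digit '0' (value 0) x 2^4 = 0
  Digit '0' (value 0) x 2^3 = 0
  Digit '0' (value 0) x 2^2 = 0
  Digit '0' (value 0) x 2^1 = 0
  Digit '0' (value 0) x 2^0 = 0
Sum = 7424

7424


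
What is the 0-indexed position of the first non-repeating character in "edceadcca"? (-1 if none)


Input: edceadcca
Character frequencies:
  'a': 2
  'c': 3
  'd': 2
  'e': 2
Scanning left to right for freq == 1:
  Position 0 ('e'): freq=2, skip
  Position 1 ('d'): freq=2, skip
  Position 2 ('c'): freq=3, skip
  Position 3 ('e'): freq=2, skip
  Position 4 ('a'): freq=2, skip
  Position 5 ('d'): freq=2, skip
  Position 6 ('c'): freq=3, skip
  Position 7 ('c'): freq=3, skip
  Position 8 ('a'): freq=2, skip
  No unique character found => answer = -1

-1


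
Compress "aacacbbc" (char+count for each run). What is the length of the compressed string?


Input: aacacbbc
Runs:
  'a' x 2 => "a2"
  'c' x 1 => "c1"
  'a' x 1 => "a1"
  'c' x 1 => "c1"
  'b' x 2 => "b2"
  'c' x 1 => "c1"
Compressed: "a2c1a1c1b2c1"
Compressed length: 12

12


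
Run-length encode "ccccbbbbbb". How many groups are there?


Input: ccccbbbbbb
Scanning for consecutive runs:
  Group 1: 'c' x 4 (positions 0-3)
  Group 2: 'b' x 6 (positions 4-9)
Total groups: 2

2


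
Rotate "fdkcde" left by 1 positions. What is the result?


Input: "fdkcde", rotate left by 1
First 1 characters: "f"
Remaining characters: "dkcde"
Concatenate remaining + first: "dkcde" + "f" = "dkcdef"

dkcdef


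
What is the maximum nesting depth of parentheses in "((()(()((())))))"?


Input: "((()(()((())))))"
Tracking depth:
  Position 0 '(': depth becomes 1
  Position 1 '(': depth becomes 2
  Position 2 '(': depth becomes 3
  Position 3 ')': depth becomes 2
  Position 4 '(': depth becomes 3
  Position 5 '(': depth becomes 4
  Position 6 ')': depth becomes 3
  Position 7 '(': depth becomes 4
  Position 8 '(': depth becomes 5
  Position 9 '(': depth becomes 6
  Position 10 ')': depth becomes 5
  Position 11 ')': depth becomes 4
  Position 12 ')': depth becomes 3
  Position 13 ')': depth becomes 2
  Position 14 ')': depth becomes 1
  Position 15 ')': depth becomes 0
Maximum depth reached: 6

6


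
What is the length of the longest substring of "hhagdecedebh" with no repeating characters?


Input: "hhagdecedebh"
Sliding window (track last position of each char):
  Position 0 ('h'): window [0,0] length 1 -- new best
  Position 1 ('h'): repeat (last at 0), move window start to 1
  Position 1 ('h'): window [1,1] length 1
  Position 2 ('a'): window [1,2] length 2 -- new best
  Position 3 ('g'): window [1,3] length 3 -- new best
  Position 4 ('d'): window [1,4] length 4 -- new best
  Position 5 ('e'): window [1,5] length 5 -- new best
  Position 6 ('c'): window [1,6] length 6 -- new best
  Position 7 ('e'): repeat (last at 5), move window start to 6
  Position 7 ('e'): window [6,7] length 2
  Position 8 ('d'): window [6,8] length 3
  Position 9 ('e'): repeat (last at 7), move window start to 8
  Position 9 ('e'): window [8,9] length 2
  Position 10 ('b'): window [8,10] length 3
  Position 11 ('h'): window [8,11] length 4
Longest substring with no repeats: "hagdec" with length 6

6


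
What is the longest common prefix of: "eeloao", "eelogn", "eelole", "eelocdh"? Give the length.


Words: eeloao, eelogn, eelole, eelocdh
  Position 0: all 'e' => match
  Position 1: all 'e' => match
  Position 2: all 'l' => match
  Position 3: all 'o' => match
  Position 4: ('a', 'g', 'l', 'c') => mismatch, stop
LCP = "eelo" (length 4)

4


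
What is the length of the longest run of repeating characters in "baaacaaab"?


Input: "baaacaaab"
Scanning for longest run:
  Position 1 ('a'): new char, reset run to 1
  Position 2 ('a'): continues run of 'a', length=2
  Position 3 ('a'): continues run of 'a', length=3
  Position 4 ('c'): new char, reset run to 1
  Position 5 ('a'): new char, reset run to 1
  Position 6 ('a'): continues run of 'a', length=2
  Position 7 ('a'): continues run of 'a', length=3
  Position 8 ('b'): new char, reset run to 1
Longest run: 'a' with length 3

3


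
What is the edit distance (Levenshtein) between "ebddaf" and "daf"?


Computing edit distance: "ebddaf" -> "daf"
DP table:
           d    a    f
      0    1    2    3
  e   1    1    2    3
  b   2    2    2    3
  d   3    2    3    3
  d   4    3    3    4
  a   5    4    3    4
  f   6    5    4    3
Edit distance = dp[6][3] = 3

3


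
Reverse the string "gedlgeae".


Input: gedlgeae
Reading characters right to left:
  Position 7: 'e'
  Position 6: 'a'
  Position 5: 'e'
  Position 4: 'g'
  Position 3: 'l'
  Position 2: 'd'
  Position 1: 'e'
  Position 0: 'g'
Reversed: eaegldeg

eaegldeg


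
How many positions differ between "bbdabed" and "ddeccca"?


Comparing "bbdabed" and "ddeccca" position by position:
  Position 0: 'b' vs 'd' => DIFFER
  Position 1: 'b' vs 'd' => DIFFER
  Position 2: 'd' vs 'e' => DIFFER
  Position 3: 'a' vs 'c' => DIFFER
  Position 4: 'b' vs 'c' => DIFFER
  Position 5: 'e' vs 'c' => DIFFER
  Position 6: 'd' vs 'a' => DIFFER
Positions that differ: 7

7


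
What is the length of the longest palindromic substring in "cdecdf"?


Input: "cdecdf"
Checking substrings for palindromes:
  No multi-char palindromic substrings found
Longest palindromic substring: "c" with length 1

1


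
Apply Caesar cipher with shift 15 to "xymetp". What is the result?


Caesar cipher: shift "xymetp" by 15
  'x' (pos 23) + 15 = pos 12 = 'm'
  'y' (pos 24) + 15 = pos 13 = 'n'
  'm' (pos 12) + 15 = pos 1 = 'b'
  'e' (pos 4) + 15 = pos 19 = 't'
  't' (pos 19) + 15 = pos 8 = 'i'
  'p' (pos 15) + 15 = pos 4 = 'e'
Result: mnbtie

mnbtie


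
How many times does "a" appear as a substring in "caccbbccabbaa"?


Searching for "a" in "caccbbccabbaa"
Scanning each position:
  Position 0: "c" => no
  Position 1: "a" => MATCH
  Position 2: "c" => no
  Position 3: "c" => no
  Position 4: "b" => no
  Position 5: "b" => no
  Position 6: "c" => no
  Position 7: "c" => no
  Position 8: "a" => MATCH
  Position 9: "b" => no
  Position 10: "b" => no
  Position 11: "a" => MATCH
  Position 12: "a" => MATCH
Total occurrences: 4

4


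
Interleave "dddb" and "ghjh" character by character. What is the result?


Interleaving "dddb" and "ghjh":
  Position 0: 'd' from first, 'g' from second => "dg"
  Position 1: 'd' from first, 'h' from second => "dh"
  Position 2: 'd' from first, 'j' from second => "dj"
  Position 3: 'b' from first, 'h' from second => "bh"
Result: dgdhdjbh

dgdhdjbh


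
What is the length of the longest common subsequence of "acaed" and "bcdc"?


LCS of "acaed" and "bcdc"
DP table:
           b    c    d    c
      0    0    0    0    0
  a   0    0    0    0    0
  c   0    0    1    1    1
  a   0    0    1    1    1
  e   0    0    1    1    1
  d   0    0    1    2    2
LCS length = dp[5][4] = 2

2


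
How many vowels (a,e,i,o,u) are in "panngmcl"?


Input: panngmcl
Checking each character:
  'p' at position 0: consonant
  'a' at position 1: vowel (running total: 1)
  'n' at position 2: consonant
  'n' at position 3: consonant
  'g' at position 4: consonant
  'm' at position 5: consonant
  'c' at position 6: consonant
  'l' at position 7: consonant
Total vowels: 1

1


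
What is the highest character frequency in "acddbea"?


Input: acddbea
Character counts:
  'a': 2
  'b': 1
  'c': 1
  'd': 2
  'e': 1
Maximum frequency: 2

2


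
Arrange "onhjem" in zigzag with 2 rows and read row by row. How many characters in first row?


Zigzag "onhjem" into 2 rows:
Placing characters:
  'o' => row 0
  'n' => row 1
  'h' => row 0
  'j' => row 1
  'e' => row 0
  'm' => row 1
Rows:
  Row 0: "ohe"
  Row 1: "njm"
First row length: 3

3


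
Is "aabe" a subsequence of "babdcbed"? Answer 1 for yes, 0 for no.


Check if "aabe" is a subsequence of "babdcbed"
Greedy scan:
  Position 0 ('b'): no match needed
  Position 1 ('a'): matches sub[0] = 'a'
  Position 2 ('b'): no match needed
  Position 3 ('d'): no match needed
  Position 4 ('c'): no match needed
  Position 5 ('b'): no match needed
  Position 6 ('e'): no match needed
  Position 7 ('d'): no match needed
Only matched 1/4 characters => not a subsequence

0


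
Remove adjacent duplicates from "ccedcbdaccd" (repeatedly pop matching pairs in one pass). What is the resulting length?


Input: ccedcbdaccd
Stack-based adjacent duplicate removal:
  Read 'c': push. Stack: c
  Read 'c': matches stack top 'c' => pop. Stack: (empty)
  Read 'e': push. Stack: e
  Read 'd': push. Stack: ed
  Read 'c': push. Stack: edc
  Read 'b': push. Stack: edcb
  Read 'd': push. Stack: edcbd
  Read 'a': push. Stack: edcbda
  Read 'c': push. Stack: edcbdac
  Read 'c': matches stack top 'c' => pop. Stack: edcbda
  Read 'd': push. Stack: edcbdad
Final stack: "edcbdad" (length 7)

7


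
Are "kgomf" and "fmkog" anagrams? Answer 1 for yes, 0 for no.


Strings: "kgomf", "fmkog"
Sorted first:  fgkmo
Sorted second: fgkmo
Sorted forms match => anagrams

1


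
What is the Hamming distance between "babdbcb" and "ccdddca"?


Comparing "babdbcb" and "ccdddca" position by position:
  Position 0: 'b' vs 'c' => differ
  Position 1: 'a' vs 'c' => differ
  Position 2: 'b' vs 'd' => differ
  Position 3: 'd' vs 'd' => same
  Position 4: 'b' vs 'd' => differ
  Position 5: 'c' vs 'c' => same
  Position 6: 'b' vs 'a' => differ
Total differences (Hamming distance): 5

5


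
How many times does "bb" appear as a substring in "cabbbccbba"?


Searching for "bb" in "cabbbccbba"
Scanning each position:
  Position 0: "ca" => no
  Position 1: "ab" => no
  Position 2: "bb" => MATCH
  Position 3: "bb" => MATCH
  Position 4: "bc" => no
  Position 5: "cc" => no
  Position 6: "cb" => no
  Position 7: "bb" => MATCH
  Position 8: "ba" => no
Total occurrences: 3

3


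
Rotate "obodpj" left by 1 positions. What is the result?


Input: "obodpj", rotate left by 1
First 1 characters: "o"
Remaining characters: "bodpj"
Concatenate remaining + first: "bodpj" + "o" = "bodpjo"

bodpjo


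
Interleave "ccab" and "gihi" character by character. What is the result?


Interleaving "ccab" and "gihi":
  Position 0: 'c' from first, 'g' from second => "cg"
  Position 1: 'c' from first, 'i' from second => "ci"
  Position 2: 'a' from first, 'h' from second => "ah"
  Position 3: 'b' from first, 'i' from second => "bi"
Result: cgciahbi

cgciahbi


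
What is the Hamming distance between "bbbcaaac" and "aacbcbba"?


Comparing "bbbcaaac" and "aacbcbba" position by position:
  Position 0: 'b' vs 'a' => differ
  Position 1: 'b' vs 'a' => differ
  Position 2: 'b' vs 'c' => differ
  Position 3: 'c' vs 'b' => differ
  Position 4: 'a' vs 'c' => differ
  Position 5: 'a' vs 'b' => differ
  Position 6: 'a' vs 'b' => differ
  Position 7: 'c' vs 'a' => differ
Total differences (Hamming distance): 8

8


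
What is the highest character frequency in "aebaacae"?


Input: aebaacae
Character counts:
  'a': 4
  'b': 1
  'c': 1
  'e': 2
Maximum frequency: 4

4


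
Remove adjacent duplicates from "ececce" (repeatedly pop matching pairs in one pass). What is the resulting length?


Input: ececce
Stack-based adjacent duplicate removal:
  Read 'e': push. Stack: e
  Read 'c': push. Stack: ec
  Read 'e': push. Stack: ece
  Read 'c': push. Stack: ecec
  Read 'c': matches stack top 'c' => pop. Stack: ece
  Read 'e': matches stack top 'e' => pop. Stack: ec
Final stack: "ec" (length 2)

2


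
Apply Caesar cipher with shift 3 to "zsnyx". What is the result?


Caesar cipher: shift "zsnyx" by 3
  'z' (pos 25) + 3 = pos 2 = 'c'
  's' (pos 18) + 3 = pos 21 = 'v'
  'n' (pos 13) + 3 = pos 16 = 'q'
  'y' (pos 24) + 3 = pos 1 = 'b'
  'x' (pos 23) + 3 = pos 0 = 'a'
Result: cvqba

cvqba


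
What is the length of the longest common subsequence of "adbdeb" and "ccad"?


LCS of "adbdeb" and "ccad"
DP table:
           c    c    a    d
      0    0    0    0    0
  a   0    0    0    1    1
  d   0    0    0    1    2
  b   0    0    0    1    2
  d   0    0    0    1    2
  e   0    0    0    1    2
  b   0    0    0    1    2
LCS length = dp[6][4] = 2

2


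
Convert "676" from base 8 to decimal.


Input: "676" in base 8
Positional expansion:
  Digit '6' (value 6) x 8^2 = 384
  Digit '7' (value 7) x 8^1 = 56
  Digit '6' (value 6) x 8^0 = 6
Sum = 446

446


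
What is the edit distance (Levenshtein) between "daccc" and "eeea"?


Computing edit distance: "daccc" -> "eeea"
DP table:
           e    e    e    a
      0    1    2    3    4
  d   1    1    2    3    4
  a   2    2    2    3    3
  c   3    3    3    3    4
  c   4    4    4    4    4
  c   5    5    5    5    5
Edit distance = dp[5][4] = 5

5


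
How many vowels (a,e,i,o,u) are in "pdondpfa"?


Input: pdondpfa
Checking each character:
  'p' at position 0: consonant
  'd' at position 1: consonant
  'o' at position 2: vowel (running total: 1)
  'n' at position 3: consonant
  'd' at position 4: consonant
  'p' at position 5: consonant
  'f' at position 6: consonant
  'a' at position 7: vowel (running total: 2)
Total vowels: 2

2


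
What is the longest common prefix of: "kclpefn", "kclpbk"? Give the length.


Words: kclpefn, kclpbk
  Position 0: all 'k' => match
  Position 1: all 'c' => match
  Position 2: all 'l' => match
  Position 3: all 'p' => match
  Position 4: ('e', 'b') => mismatch, stop
LCP = "kclp" (length 4)

4


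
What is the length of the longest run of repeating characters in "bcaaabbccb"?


Input: "bcaaabbccb"
Scanning for longest run:
  Position 1 ('c'): new char, reset run to 1
  Position 2 ('a'): new char, reset run to 1
  Position 3 ('a'): continues run of 'a', length=2
  Position 4 ('a'): continues run of 'a', length=3
  Position 5 ('b'): new char, reset run to 1
  Position 6 ('b'): continues run of 'b', length=2
  Position 7 ('c'): new char, reset run to 1
  Position 8 ('c'): continues run of 'c', length=2
  Position 9 ('b'): new char, reset run to 1
Longest run: 'a' with length 3

3


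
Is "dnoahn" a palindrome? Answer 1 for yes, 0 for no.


Input: dnoahn
Reversed: nhaond
  Compare pos 0 ('d') with pos 5 ('n'): MISMATCH
  Compare pos 1 ('n') with pos 4 ('h'): MISMATCH
  Compare pos 2 ('o') with pos 3 ('a'): MISMATCH
Result: not a palindrome

0


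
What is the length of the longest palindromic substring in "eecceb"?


Input: "eecceb"
Checking substrings for palindromes:
  [1:5] "ecce" (len 4) => palindrome
  [0:2] "ee" (len 2) => palindrome
  [2:4] "cc" (len 2) => palindrome
Longest palindromic substring: "ecce" with length 4

4


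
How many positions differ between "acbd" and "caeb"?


Comparing "acbd" and "caeb" position by position:
  Position 0: 'a' vs 'c' => DIFFER
  Position 1: 'c' vs 'a' => DIFFER
  Position 2: 'b' vs 'e' => DIFFER
  Position 3: 'd' vs 'b' => DIFFER
Positions that differ: 4

4


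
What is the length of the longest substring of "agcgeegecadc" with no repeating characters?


Input: "agcgeegecadc"
Sliding window (track last position of each char):
  Position 0 ('a'): window [0,0] length 1 -- new best
  Position 1 ('g'): window [0,1] length 2 -- new best
  Position 2 ('c'): window [0,2] length 3 -- new best
  Position 3 ('g'): repeat (last at 1), move window start to 2
  Position 3 ('g'): window [2,3] length 2
  Position 4 ('e'): window [2,4] length 3
  Position 5 ('e'): repeat (last at 4), move window start to 5
  Position 5 ('e'): window [5,5] length 1
  Position 6 ('g'): window [5,6] length 2
  Position 7 ('e'): repeat (last at 5), move window start to 6
  Position 7 ('e'): window [6,7] length 2
  Position 8 ('c'): window [6,8] length 3
  Position 9 ('a'): window [6,9] length 4 -- new best
  Position 10 ('d'): window [6,10] length 5 -- new best
  Position 11 ('c'): repeat (last at 8), move window start to 9
  Position 11 ('c'): window [9,11] length 3
Longest substring with no repeats: "gecad" with length 5

5


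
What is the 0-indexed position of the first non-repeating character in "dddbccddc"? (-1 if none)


Input: dddbccddc
Character frequencies:
  'b': 1
  'c': 3
  'd': 5
Scanning left to right for freq == 1:
  Position 0 ('d'): freq=5, skip
  Position 1 ('d'): freq=5, skip
  Position 2 ('d'): freq=5, skip
  Position 3 ('b'): unique! => answer = 3

3


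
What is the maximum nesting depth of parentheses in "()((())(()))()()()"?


Input: "()((())(()))()()()"
Tracking depth:
  Position 0 '(': depth becomes 1
  Position 1 ')': depth becomes 0
  Position 2 '(': depth becomes 1
  Position 3 '(': depth becomes 2
  Position 4 '(': depth becomes 3
  Position 5 ')': depth becomes 2
  Position 6 ')': depth becomes 1
  Position 7 '(': depth becomes 2
  Position 8 '(': depth becomes 3
  Position 9 ')': depth becomes 2
  Position 10 ')': depth becomes 1
  Position 11 ')': depth becomes 0
  Position 12 '(': depth becomes 1
  Position 13 ')': depth becomes 0
  Position 14 '(': depth becomes 1
  Position 15 ')': depth becomes 0
  Position 16 '(': depth becomes 1
  Position 17 ')': depth becomes 0
Maximum depth reached: 3

3


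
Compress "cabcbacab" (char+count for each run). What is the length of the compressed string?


Input: cabcbacab
Runs:
  'c' x 1 => "c1"
  'a' x 1 => "a1"
  'b' x 1 => "b1"
  'c' x 1 => "c1"
  'b' x 1 => "b1"
  'a' x 1 => "a1"
  'c' x 1 => "c1"
  'a' x 1 => "a1"
  'b' x 1 => "b1"
Compressed: "c1a1b1c1b1a1c1a1b1"
Compressed length: 18

18


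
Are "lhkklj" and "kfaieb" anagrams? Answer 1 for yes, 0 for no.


Strings: "lhkklj", "kfaieb"
Sorted first:  hjkkll
Sorted second: abefik
Differ at position 0: 'h' vs 'a' => not anagrams

0


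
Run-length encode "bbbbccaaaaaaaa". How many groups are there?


Input: bbbbccaaaaaaaa
Scanning for consecutive runs:
  Group 1: 'b' x 4 (positions 0-3)
  Group 2: 'c' x 2 (positions 4-5)
  Group 3: 'a' x 8 (positions 6-13)
Total groups: 3

3


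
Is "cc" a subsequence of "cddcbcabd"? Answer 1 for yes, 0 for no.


Check if "cc" is a subsequence of "cddcbcabd"
Greedy scan:
  Position 0 ('c'): matches sub[0] = 'c'
  Position 1 ('d'): no match needed
  Position 2 ('d'): no match needed
  Position 3 ('c'): matches sub[1] = 'c'
  Position 4 ('b'): no match needed
  Position 5 ('c'): no match needed
  Position 6 ('a'): no match needed
  Position 7 ('b'): no match needed
  Position 8 ('d'): no match needed
All 2 characters matched => is a subsequence

1


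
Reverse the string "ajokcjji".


Input: ajokcjji
Reading characters right to left:
  Position 7: 'i'
  Position 6: 'j'
  Position 5: 'j'
  Position 4: 'c'
  Position 3: 'k'
  Position 2: 'o'
  Position 1: 'j'
  Position 0: 'a'
Reversed: ijjckoja

ijjckoja


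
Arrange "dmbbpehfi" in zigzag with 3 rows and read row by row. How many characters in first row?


Zigzag "dmbbpehfi" into 3 rows:
Placing characters:
  'd' => row 0
  'm' => row 1
  'b' => row 2
  'b' => row 1
  'p' => row 0
  'e' => row 1
  'h' => row 2
  'f' => row 1
  'i' => row 0
Rows:
  Row 0: "dpi"
  Row 1: "mbef"
  Row 2: "bh"
First row length: 3

3


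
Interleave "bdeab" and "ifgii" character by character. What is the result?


Interleaving "bdeab" and "ifgii":
  Position 0: 'b' from first, 'i' from second => "bi"
  Position 1: 'd' from first, 'f' from second => "df"
  Position 2: 'e' from first, 'g' from second => "eg"
  Position 3: 'a' from first, 'i' from second => "ai"
  Position 4: 'b' from first, 'i' from second => "bi"
Result: bidfegaibi

bidfegaibi


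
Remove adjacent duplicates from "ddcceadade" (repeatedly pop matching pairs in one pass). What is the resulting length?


Input: ddcceadade
Stack-based adjacent duplicate removal:
  Read 'd': push. Stack: d
  Read 'd': matches stack top 'd' => pop. Stack: (empty)
  Read 'c': push. Stack: c
  Read 'c': matches stack top 'c' => pop. Stack: (empty)
  Read 'e': push. Stack: e
  Read 'a': push. Stack: ea
  Read 'd': push. Stack: ead
  Read 'a': push. Stack: eada
  Read 'd': push. Stack: eadad
  Read 'e': push. Stack: eadade
Final stack: "eadade" (length 6)

6


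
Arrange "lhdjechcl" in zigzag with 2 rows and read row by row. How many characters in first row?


Zigzag "lhdjechcl" into 2 rows:
Placing characters:
  'l' => row 0
  'h' => row 1
  'd' => row 0
  'j' => row 1
  'e' => row 0
  'c' => row 1
  'h' => row 0
  'c' => row 1
  'l' => row 0
Rows:
  Row 0: "ldehl"
  Row 1: "hjcc"
First row length: 5

5


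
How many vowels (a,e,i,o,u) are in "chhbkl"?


Input: chhbkl
Checking each character:
  'c' at position 0: consonant
  'h' at position 1: consonant
  'h' at position 2: consonant
  'b' at position 3: consonant
  'k' at position 4: consonant
  'l' at position 5: consonant
Total vowels: 0

0


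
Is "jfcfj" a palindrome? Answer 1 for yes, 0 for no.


Input: jfcfj
Reversed: jfcfj
  Compare pos 0 ('j') with pos 4 ('j'): match
  Compare pos 1 ('f') with pos 3 ('f'): match
Result: palindrome

1


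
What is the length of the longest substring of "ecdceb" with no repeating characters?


Input: "ecdceb"
Sliding window (track last position of each char):
  Position 0 ('e'): window [0,0] length 1 -- new best
  Position 1 ('c'): window [0,1] length 2 -- new best
  Position 2 ('d'): window [0,2] length 3 -- new best
  Position 3 ('c'): repeat (last at 1), move window start to 2
  Position 3 ('c'): window [2,3] length 2
  Position 4 ('e'): window [2,4] length 3
  Position 5 ('b'): window [2,5] length 4 -- new best
Longest substring with no repeats: "dceb" with length 4

4


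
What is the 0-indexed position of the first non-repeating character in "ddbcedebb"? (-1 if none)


Input: ddbcedebb
Character frequencies:
  'b': 3
  'c': 1
  'd': 3
  'e': 2
Scanning left to right for freq == 1:
  Position 0 ('d'): freq=3, skip
  Position 1 ('d'): freq=3, skip
  Position 2 ('b'): freq=3, skip
  Position 3 ('c'): unique! => answer = 3

3


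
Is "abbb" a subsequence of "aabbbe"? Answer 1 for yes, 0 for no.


Check if "abbb" is a subsequence of "aabbbe"
Greedy scan:
  Position 0 ('a'): matches sub[0] = 'a'
  Position 1 ('a'): no match needed
  Position 2 ('b'): matches sub[1] = 'b'
  Position 3 ('b'): matches sub[2] = 'b'
  Position 4 ('b'): matches sub[3] = 'b'
  Position 5 ('e'): no match needed
All 4 characters matched => is a subsequence

1


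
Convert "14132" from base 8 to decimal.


Input: "14132" in base 8
Positional expansion:
  Digit '1' (value 1) x 8^4 = 4096
  Digit '4' (value 4) x 8^3 = 2048
  Digit '1' (value 1) x 8^2 = 64
  Digit '3' (value 3) x 8^1 = 24
  Digit '2' (value 2) x 8^0 = 2
Sum = 6234

6234


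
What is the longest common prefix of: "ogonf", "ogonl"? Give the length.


Words: ogonf, ogonl
  Position 0: all 'o' => match
  Position 1: all 'g' => match
  Position 2: all 'o' => match
  Position 3: all 'n' => match
  Position 4: ('f', 'l') => mismatch, stop
LCP = "ogon" (length 4)

4


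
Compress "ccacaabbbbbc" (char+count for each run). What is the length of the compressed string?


Input: ccacaabbbbbc
Runs:
  'c' x 2 => "c2"
  'a' x 1 => "a1"
  'c' x 1 => "c1"
  'a' x 2 => "a2"
  'b' x 5 => "b5"
  'c' x 1 => "c1"
Compressed: "c2a1c1a2b5c1"
Compressed length: 12

12


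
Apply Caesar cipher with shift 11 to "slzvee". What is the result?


Caesar cipher: shift "slzvee" by 11
  's' (pos 18) + 11 = pos 3 = 'd'
  'l' (pos 11) + 11 = pos 22 = 'w'
  'z' (pos 25) + 11 = pos 10 = 'k'
  'v' (pos 21) + 11 = pos 6 = 'g'
  'e' (pos 4) + 11 = pos 15 = 'p'
  'e' (pos 4) + 11 = pos 15 = 'p'
Result: dwkgpp

dwkgpp


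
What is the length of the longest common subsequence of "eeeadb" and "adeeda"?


LCS of "eeeadb" and "adeeda"
DP table:
           a    d    e    e    d    a
      0    0    0    0    0    0    0
  e   0    0    0    1    1    1    1
  e   0    0    0    1    2    2    2
  e   0    0    0    1    2    2    2
  a   0    1    1    1    2    2    3
  d   0    1    2    2    2    3    3
  b   0    1    2    2    2    3    3
LCS length = dp[6][6] = 3

3


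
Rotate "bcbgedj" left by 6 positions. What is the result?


Input: "bcbgedj", rotate left by 6
First 6 characters: "bcbged"
Remaining characters: "j"
Concatenate remaining + first: "j" + "bcbged" = "jbcbged"

jbcbged


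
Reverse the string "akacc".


Input: akacc
Reading characters right to left:
  Position 4: 'c'
  Position 3: 'c'
  Position 2: 'a'
  Position 1: 'k'
  Position 0: 'a'
Reversed: ccaka

ccaka


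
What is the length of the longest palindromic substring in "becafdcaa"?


Input: "becafdcaa"
Checking substrings for palindromes:
  [7:9] "aa" (len 2) => palindrome
Longest palindromic substring: "aa" with length 2

2


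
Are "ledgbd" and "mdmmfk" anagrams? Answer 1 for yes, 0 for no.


Strings: "ledgbd", "mdmmfk"
Sorted first:  bddegl
Sorted second: dfkmmm
Differ at position 0: 'b' vs 'd' => not anagrams

0


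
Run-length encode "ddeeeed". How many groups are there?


Input: ddeeeed
Scanning for consecutive runs:
  Group 1: 'd' x 2 (positions 0-1)
  Group 2: 'e' x 4 (positions 2-5)
  Group 3: 'd' x 1 (positions 6-6)
Total groups: 3

3


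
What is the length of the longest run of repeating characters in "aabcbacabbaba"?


Input: "aabcbacabbaba"
Scanning for longest run:
  Position 1 ('a'): continues run of 'a', length=2
  Position 2 ('b'): new char, reset run to 1
  Position 3 ('c'): new char, reset run to 1
  Position 4 ('b'): new char, reset run to 1
  Position 5 ('a'): new char, reset run to 1
  Position 6 ('c'): new char, reset run to 1
  Position 7 ('a'): new char, reset run to 1
  Position 8 ('b'): new char, reset run to 1
  Position 9 ('b'): continues run of 'b', length=2
  Position 10 ('a'): new char, reset run to 1
  Position 11 ('b'): new char, reset run to 1
  Position 12 ('a'): new char, reset run to 1
Longest run: 'a' with length 2

2


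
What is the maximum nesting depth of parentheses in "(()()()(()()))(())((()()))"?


Input: "(()()()(()()))(())((()()))"
Tracking depth:
  Position 0 '(': depth becomes 1
  Position 1 '(': depth becomes 2
  Position 2 ')': depth becomes 1
  Position 3 '(': depth becomes 2
  Position 4 ')': depth becomes 1
  Position 5 '(': depth becomes 2
  Position 6 ')': depth becomes 1
  Position 7 '(': depth becomes 2
  Position 8 '(': depth becomes 3
  Position 9 ')': depth becomes 2
  Position 10 '(': depth becomes 3
  Position 11 ')': depth becomes 2
  Position 12 ')': depth becomes 1
  Position 13 ')': depth becomes 0
  Position 14 '(': depth becomes 1
  Position 15 '(': depth becomes 2
  Position 16 ')': depth becomes 1
  Position 17 ')': depth becomes 0
  Position 18 '(': depth becomes 1
  Position 19 '(': depth becomes 2
  Position 20 '(': depth becomes 3
  Position 21 ')': depth becomes 2
  Position 22 '(': depth becomes 3
  Position 23 ')': depth becomes 2
  Position 24 ')': depth becomes 1
  Position 25 ')': depth becomes 0
Maximum depth reached: 3

3


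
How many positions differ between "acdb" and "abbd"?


Comparing "acdb" and "abbd" position by position:
  Position 0: 'a' vs 'a' => same
  Position 1: 'c' vs 'b' => DIFFER
  Position 2: 'd' vs 'b' => DIFFER
  Position 3: 'b' vs 'd' => DIFFER
Positions that differ: 3

3


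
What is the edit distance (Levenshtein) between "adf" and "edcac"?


Computing edit distance: "adf" -> "edcac"
DP table:
           e    d    c    a    c
      0    1    2    3    4    5
  a   1    1    2    3    3    4
  d   2    2    1    2    3    4
  f   3    3    2    2    3    4
Edit distance = dp[3][5] = 4

4


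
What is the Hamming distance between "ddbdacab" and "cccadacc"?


Comparing "ddbdacab" and "cccadacc" position by position:
  Position 0: 'd' vs 'c' => differ
  Position 1: 'd' vs 'c' => differ
  Position 2: 'b' vs 'c' => differ
  Position 3: 'd' vs 'a' => differ
  Position 4: 'a' vs 'd' => differ
  Position 5: 'c' vs 'a' => differ
  Position 6: 'a' vs 'c' => differ
  Position 7: 'b' vs 'c' => differ
Total differences (Hamming distance): 8

8


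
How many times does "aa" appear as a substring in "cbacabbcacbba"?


Searching for "aa" in "cbacabbcacbba"
Scanning each position:
  Position 0: "cb" => no
  Position 1: "ba" => no
  Position 2: "ac" => no
  Position 3: "ca" => no
  Position 4: "ab" => no
  Position 5: "bb" => no
  Position 6: "bc" => no
  Position 7: "ca" => no
  Position 8: "ac" => no
  Position 9: "cb" => no
  Position 10: "bb" => no
  Position 11: "ba" => no
Total occurrences: 0

0


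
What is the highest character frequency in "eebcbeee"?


Input: eebcbeee
Character counts:
  'b': 2
  'c': 1
  'e': 5
Maximum frequency: 5

5


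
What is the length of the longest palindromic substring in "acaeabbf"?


Input: "acaeabbf"
Checking substrings for palindromes:
  [0:3] "aca" (len 3) => palindrome
  [2:5] "aea" (len 3) => palindrome
  [5:7] "bb" (len 2) => palindrome
Longest palindromic substring: "aca" with length 3

3


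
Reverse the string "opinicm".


Input: opinicm
Reading characters right to left:
  Position 6: 'm'
  Position 5: 'c'
  Position 4: 'i'
  Position 3: 'n'
  Position 2: 'i'
  Position 1: 'p'
  Position 0: 'o'
Reversed: mcinipo

mcinipo


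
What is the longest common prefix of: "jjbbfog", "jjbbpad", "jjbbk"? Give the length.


Words: jjbbfog, jjbbpad, jjbbk
  Position 0: all 'j' => match
  Position 1: all 'j' => match
  Position 2: all 'b' => match
  Position 3: all 'b' => match
  Position 4: ('f', 'p', 'k') => mismatch, stop
LCP = "jjbb" (length 4)

4


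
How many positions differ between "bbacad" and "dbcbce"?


Comparing "bbacad" and "dbcbce" position by position:
  Position 0: 'b' vs 'd' => DIFFER
  Position 1: 'b' vs 'b' => same
  Position 2: 'a' vs 'c' => DIFFER
  Position 3: 'c' vs 'b' => DIFFER
  Position 4: 'a' vs 'c' => DIFFER
  Position 5: 'd' vs 'e' => DIFFER
Positions that differ: 5

5


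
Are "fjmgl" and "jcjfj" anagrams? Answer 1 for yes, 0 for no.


Strings: "fjmgl", "jcjfj"
Sorted first:  fgjlm
Sorted second: cfjjj
Differ at position 0: 'f' vs 'c' => not anagrams

0


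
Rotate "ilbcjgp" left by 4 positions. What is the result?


Input: "ilbcjgp", rotate left by 4
First 4 characters: "ilbc"
Remaining characters: "jgp"
Concatenate remaining + first: "jgp" + "ilbc" = "jgpilbc"

jgpilbc


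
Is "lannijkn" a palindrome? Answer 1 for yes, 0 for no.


Input: lannijkn
Reversed: nkjinnal
  Compare pos 0 ('l') with pos 7 ('n'): MISMATCH
  Compare pos 1 ('a') with pos 6 ('k'): MISMATCH
  Compare pos 2 ('n') with pos 5 ('j'): MISMATCH
  Compare pos 3 ('n') with pos 4 ('i'): MISMATCH
Result: not a palindrome

0


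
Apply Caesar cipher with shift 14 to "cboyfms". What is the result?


Caesar cipher: shift "cboyfms" by 14
  'c' (pos 2) + 14 = pos 16 = 'q'
  'b' (pos 1) + 14 = pos 15 = 'p'
  'o' (pos 14) + 14 = pos 2 = 'c'
  'y' (pos 24) + 14 = pos 12 = 'm'
  'f' (pos 5) + 14 = pos 19 = 't'
  'm' (pos 12) + 14 = pos 0 = 'a'
  's' (pos 18) + 14 = pos 6 = 'g'
Result: qpcmtag

qpcmtag


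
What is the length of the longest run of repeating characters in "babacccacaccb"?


Input: "babacccacaccb"
Scanning for longest run:
  Position 1 ('a'): new char, reset run to 1
  Position 2 ('b'): new char, reset run to 1
  Position 3 ('a'): new char, reset run to 1
  Position 4 ('c'): new char, reset run to 1
  Position 5 ('c'): continues run of 'c', length=2
  Position 6 ('c'): continues run of 'c', length=3
  Position 7 ('a'): new char, reset run to 1
  Position 8 ('c'): new char, reset run to 1
  Position 9 ('a'): new char, reset run to 1
  Position 10 ('c'): new char, reset run to 1
  Position 11 ('c'): continues run of 'c', length=2
  Position 12 ('b'): new char, reset run to 1
Longest run: 'c' with length 3

3


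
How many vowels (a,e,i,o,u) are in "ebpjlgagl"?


Input: ebpjlgagl
Checking each character:
  'e' at position 0: vowel (running total: 1)
  'b' at position 1: consonant
  'p' at position 2: consonant
  'j' at position 3: consonant
  'l' at position 4: consonant
  'g' at position 5: consonant
  'a' at position 6: vowel (running total: 2)
  'g' at position 7: consonant
  'l' at position 8: consonant
Total vowels: 2

2


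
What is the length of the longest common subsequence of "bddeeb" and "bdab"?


LCS of "bddeeb" and "bdab"
DP table:
           b    d    a    b
      0    0    0    0    0
  b   0    1    1    1    1
  d   0    1    2    2    2
  d   0    1    2    2    2
  e   0    1    2    2    2
  e   0    1    2    2    2
  b   0    1    2    2    3
LCS length = dp[6][4] = 3

3


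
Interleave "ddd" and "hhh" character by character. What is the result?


Interleaving "ddd" and "hhh":
  Position 0: 'd' from first, 'h' from second => "dh"
  Position 1: 'd' from first, 'h' from second => "dh"
  Position 2: 'd' from first, 'h' from second => "dh"
Result: dhdhdh

dhdhdh


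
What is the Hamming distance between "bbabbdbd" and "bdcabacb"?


Comparing "bbabbdbd" and "bdcabacb" position by position:
  Position 0: 'b' vs 'b' => same
  Position 1: 'b' vs 'd' => differ
  Position 2: 'a' vs 'c' => differ
  Position 3: 'b' vs 'a' => differ
  Position 4: 'b' vs 'b' => same
  Position 5: 'd' vs 'a' => differ
  Position 6: 'b' vs 'c' => differ
  Position 7: 'd' vs 'b' => differ
Total differences (Hamming distance): 6

6


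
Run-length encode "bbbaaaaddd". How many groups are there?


Input: bbbaaaaddd
Scanning for consecutive runs:
  Group 1: 'b' x 3 (positions 0-2)
  Group 2: 'a' x 4 (positions 3-6)
  Group 3: 'd' x 3 (positions 7-9)
Total groups: 3

3


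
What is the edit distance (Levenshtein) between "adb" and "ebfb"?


Computing edit distance: "adb" -> "ebfb"
DP table:
           e    b    f    b
      0    1    2    3    4
  a   1    1    2    3    4
  d   2    2    2    3    4
  b   3    3    2    3    3
Edit distance = dp[3][4] = 3

3


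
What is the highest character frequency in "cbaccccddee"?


Input: cbaccccddee
Character counts:
  'a': 1
  'b': 1
  'c': 5
  'd': 2
  'e': 2
Maximum frequency: 5

5


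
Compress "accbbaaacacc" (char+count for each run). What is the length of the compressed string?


Input: accbbaaacacc
Runs:
  'a' x 1 => "a1"
  'c' x 2 => "c2"
  'b' x 2 => "b2"
  'a' x 3 => "a3"
  'c' x 1 => "c1"
  'a' x 1 => "a1"
  'c' x 2 => "c2"
Compressed: "a1c2b2a3c1a1c2"
Compressed length: 14

14


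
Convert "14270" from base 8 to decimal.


Input: "14270" in base 8
Positional expansion:
  Digit '1' (value 1) x 8^4 = 4096
  Digit '4' (value 4) x 8^3 = 2048
  Digit '2' (value 2) x 8^2 = 128
  Digit '7' (value 7) x 8^1 = 56
  Digit '0' (value 0) x 8^0 = 0
Sum = 6328

6328


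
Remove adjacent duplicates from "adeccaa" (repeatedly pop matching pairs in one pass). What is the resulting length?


Input: adeccaa
Stack-based adjacent duplicate removal:
  Read 'a': push. Stack: a
  Read 'd': push. Stack: ad
  Read 'e': push. Stack: ade
  Read 'c': push. Stack: adec
  Read 'c': matches stack top 'c' => pop. Stack: ade
  Read 'a': push. Stack: adea
  Read 'a': matches stack top 'a' => pop. Stack: ade
Final stack: "ade" (length 3)

3


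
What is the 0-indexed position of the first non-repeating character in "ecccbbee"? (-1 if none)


Input: ecccbbee
Character frequencies:
  'b': 2
  'c': 3
  'e': 3
Scanning left to right for freq == 1:
  Position 0 ('e'): freq=3, skip
  Position 1 ('c'): freq=3, skip
  Position 2 ('c'): freq=3, skip
  Position 3 ('c'): freq=3, skip
  Position 4 ('b'): freq=2, skip
  Position 5 ('b'): freq=2, skip
  Position 6 ('e'): freq=3, skip
  Position 7 ('e'): freq=3, skip
  No unique character found => answer = -1

-1


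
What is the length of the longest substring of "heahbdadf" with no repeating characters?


Input: "heahbdadf"
Sliding window (track last position of each char):
  Position 0 ('h'): window [0,0] length 1 -- new best
  Position 1 ('e'): window [0,1] length 2 -- new best
  Position 2 ('a'): window [0,2] length 3 -- new best
  Position 3 ('h'): repeat (last at 0), move window start to 1
  Position 3 ('h'): window [1,3] length 3
  Position 4 ('b'): window [1,4] length 4 -- new best
  Position 5 ('d'): window [1,5] length 5 -- new best
  Position 6 ('a'): repeat (last at 2), move window start to 3
  Position 6 ('a'): window [3,6] length 4
  Position 7 ('d'): repeat (last at 5), move window start to 6
  Position 7 ('d'): window [6,7] length 2
  Position 8 ('f'): window [6,8] length 3
Longest substring with no repeats: "eahbd" with length 5

5


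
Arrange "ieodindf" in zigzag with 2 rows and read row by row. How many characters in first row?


Zigzag "ieodindf" into 2 rows:
Placing characters:
  'i' => row 0
  'e' => row 1
  'o' => row 0
  'd' => row 1
  'i' => row 0
  'n' => row 1
  'd' => row 0
  'f' => row 1
Rows:
  Row 0: "ioid"
  Row 1: "ednf"
First row length: 4

4


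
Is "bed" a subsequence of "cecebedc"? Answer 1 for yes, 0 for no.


Check if "bed" is a subsequence of "cecebedc"
Greedy scan:
  Position 0 ('c'): no match needed
  Position 1 ('e'): no match needed
  Position 2 ('c'): no match needed
  Position 3 ('e'): no match needed
  Position 4 ('b'): matches sub[0] = 'b'
  Position 5 ('e'): matches sub[1] = 'e'
  Position 6 ('d'): matches sub[2] = 'd'
  Position 7 ('c'): no match needed
All 3 characters matched => is a subsequence

1


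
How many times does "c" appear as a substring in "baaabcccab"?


Searching for "c" in "baaabcccab"
Scanning each position:
  Position 0: "b" => no
  Position 1: "a" => no
  Position 2: "a" => no
  Position 3: "a" => no
  Position 4: "b" => no
  Position 5: "c" => MATCH
  Position 6: "c" => MATCH
  Position 7: "c" => MATCH
  Position 8: "a" => no
  Position 9: "b" => no
Total occurrences: 3

3


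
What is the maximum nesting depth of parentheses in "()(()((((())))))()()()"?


Input: "()(()((((())))))()()()"
Tracking depth:
  Position 0 '(': depth becomes 1
  Position 1 ')': depth becomes 0
  Position 2 '(': depth becomes 1
  Position 3 '(': depth becomes 2
  Position 4 ')': depth becomes 1
  Position 5 '(': depth becomes 2
  Position 6 '(': depth becomes 3
  Position 7 '(': depth becomes 4
  Position 8 '(': depth becomes 5
  Position 9 '(': depth becomes 6
  Position 10 ')': depth becomes 5
  Position 11 ')': depth becomes 4
  Position 12 ')': depth becomes 3
  Position 13 ')': depth becomes 2
  Position 14 ')': depth becomes 1
  Position 15 ')': depth becomes 0
  Position 16 '(': depth becomes 1
  Position 17 ')': depth becomes 0
  Position 18 '(': depth becomes 1
  Position 19 ')': depth becomes 0
  Position 20 '(': depth becomes 1
  Position 21 ')': depth becomes 0
Maximum depth reached: 6

6


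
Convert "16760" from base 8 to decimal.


Input: "16760" in base 8
Positional expansion:
  Digit '1' (value 1) x 8^4 = 4096
  Digit '6' (value 6) x 8^3 = 3072
  Digit '7' (value 7) x 8^2 = 448
  Digit '6' (value 6) x 8^1 = 48
  Digit '0' (value 0) x 8^0 = 0
Sum = 7664

7664


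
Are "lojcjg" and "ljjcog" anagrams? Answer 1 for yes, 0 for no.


Strings: "lojcjg", "ljjcog"
Sorted first:  cgjjlo
Sorted second: cgjjlo
Sorted forms match => anagrams

1


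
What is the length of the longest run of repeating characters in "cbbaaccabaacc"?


Input: "cbbaaccabaacc"
Scanning for longest run:
  Position 1 ('b'): new char, reset run to 1
  Position 2 ('b'): continues run of 'b', length=2
  Position 3 ('a'): new char, reset run to 1
  Position 4 ('a'): continues run of 'a', length=2
  Position 5 ('c'): new char, reset run to 1
  Position 6 ('c'): continues run of 'c', length=2
  Position 7 ('a'): new char, reset run to 1
  Position 8 ('b'): new char, reset run to 1
  Position 9 ('a'): new char, reset run to 1
  Position 10 ('a'): continues run of 'a', length=2
  Position 11 ('c'): new char, reset run to 1
  Position 12 ('c'): continues run of 'c', length=2
Longest run: 'b' with length 2

2
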